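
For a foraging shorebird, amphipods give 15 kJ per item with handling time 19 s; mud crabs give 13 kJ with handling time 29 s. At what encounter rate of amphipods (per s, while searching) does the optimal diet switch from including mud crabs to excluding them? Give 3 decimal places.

Drop mud crabs once their profitability E₂/h₂ falls below the rate achievable on amphipods alone: E₂/h₂ = λE₁/(1 + λh₁).
Solve for λ: λE₁h₂ = E₂(1 + λh₁) → λ(E₁h₂ − E₂h₁) = E₂ → λ = E₂/(E₁h₂ − E₂h₁).
λ = 13/(15×29 − 13×19) = 13/188 = 0.06915 per s.

0.069 per s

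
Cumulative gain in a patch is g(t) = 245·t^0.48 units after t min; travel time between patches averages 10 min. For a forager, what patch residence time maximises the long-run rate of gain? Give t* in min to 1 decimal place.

Optimal t* satisfies g'(t*) = g(t*)/(T + t*).
g'(t) = 0.48·245·t^-0.52. Setting 0.48·245·t^-0.52 = 245·t^0.48/(10+t) gives 0.48(10+t) = t, so 0.52·t = 0.48×10.
t* = 0.48×10/0.52 = 9.231 min.

9.2 min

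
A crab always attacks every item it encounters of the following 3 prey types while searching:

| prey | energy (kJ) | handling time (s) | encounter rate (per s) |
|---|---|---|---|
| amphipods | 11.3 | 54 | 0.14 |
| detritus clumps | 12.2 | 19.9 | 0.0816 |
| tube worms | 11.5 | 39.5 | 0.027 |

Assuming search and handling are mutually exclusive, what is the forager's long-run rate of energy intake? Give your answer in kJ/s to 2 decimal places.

0.26 kJ/s

R = (0.14×11.3 + 0.0816×12.2 + 0.027×11.5) / (1 + 0.14×54 + 0.0816×19.9 + 0.027×39.5) = 2.888/11.25 = 0.2567 kJ/s.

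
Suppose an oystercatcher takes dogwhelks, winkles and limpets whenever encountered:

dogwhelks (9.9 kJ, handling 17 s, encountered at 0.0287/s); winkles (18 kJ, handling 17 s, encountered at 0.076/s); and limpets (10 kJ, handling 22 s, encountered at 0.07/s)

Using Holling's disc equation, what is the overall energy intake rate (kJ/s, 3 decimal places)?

0.544 kJ/s

Energy encountered per unit search time: 0.0287×9.9 + 0.076×18 + 0.07×10 = 2.352 kJ/s.
Handling time per unit search time: 0.0287×17 + 0.076×17 + 0.07×22 = 3.32.
Rate = 2.352/(1 + 3.32) = 0.5445 kJ/s.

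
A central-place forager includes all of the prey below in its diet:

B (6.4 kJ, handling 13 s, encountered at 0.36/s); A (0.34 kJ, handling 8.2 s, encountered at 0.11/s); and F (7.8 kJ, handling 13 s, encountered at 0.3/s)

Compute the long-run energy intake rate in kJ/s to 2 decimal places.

0.45 kJ/s

Energy encountered per unit search time: 0.36×6.4 + 0.11×0.34 + 0.3×7.8 = 4.681 kJ/s.
Handling time per unit search time: 0.36×13 + 0.11×8.2 + 0.3×13 = 9.482.
Rate = 4.681/(1 + 9.482) = 0.4466 kJ/s.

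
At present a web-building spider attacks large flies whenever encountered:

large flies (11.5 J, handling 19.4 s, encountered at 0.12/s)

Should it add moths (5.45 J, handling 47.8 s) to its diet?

Current rate: (0.12×11.5)/(1 + 0.12×19.4) = 0.4147 J/s.
moths: E/h = 5.45/47.8 = 0.114 J/s.
Since 0.114 < R, time spent handling moths is better spent searching.

No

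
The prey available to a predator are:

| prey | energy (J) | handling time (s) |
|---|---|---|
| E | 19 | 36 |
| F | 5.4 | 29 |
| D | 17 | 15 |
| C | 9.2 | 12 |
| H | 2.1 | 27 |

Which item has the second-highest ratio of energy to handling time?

C

Profitability E/h (J/s): E = 19/36 = 0.528, F = 5.4/29 = 0.186, D = 17/15 = 1.13, C = 9.2/12 = 0.767, H = 2.1/27 = 0.0778.
Ranked: D > C > E > F > H.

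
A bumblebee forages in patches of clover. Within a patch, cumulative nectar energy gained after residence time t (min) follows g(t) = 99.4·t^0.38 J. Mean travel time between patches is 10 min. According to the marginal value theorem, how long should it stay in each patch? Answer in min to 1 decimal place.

6.1 min

Optimal t* satisfies g'(t*) = g(t*)/(T + t*).
g'(t) = 0.38·99.4·t^-0.62. Setting 0.38·99.4·t^-0.62 = 99.4·t^0.38/(10+t) gives 0.38(10+t) = t, so 0.62·t = 0.38×10.
t* = 0.38×10/0.62 = 6.129 min.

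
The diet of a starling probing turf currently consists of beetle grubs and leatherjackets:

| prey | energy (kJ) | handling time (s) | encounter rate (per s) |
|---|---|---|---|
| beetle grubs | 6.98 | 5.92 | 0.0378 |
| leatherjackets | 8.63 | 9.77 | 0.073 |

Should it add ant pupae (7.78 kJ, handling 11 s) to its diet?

Current rate: (0.0378×6.98 + 0.073×8.63)/(1 + 0.0378×5.92 + 0.073×9.77) = 0.4615 kJ/s.
Profitability of ant pupae: 7.78/11 = 0.7073 kJ/s.
0.7073 > 0.4615, so adding ant pupae raises the average — include it.

Yes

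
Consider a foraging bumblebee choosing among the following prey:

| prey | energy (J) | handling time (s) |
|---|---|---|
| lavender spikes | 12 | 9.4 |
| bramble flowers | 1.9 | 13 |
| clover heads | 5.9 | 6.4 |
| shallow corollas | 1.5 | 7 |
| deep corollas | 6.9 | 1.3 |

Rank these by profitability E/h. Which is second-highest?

lavender spikes

Profitability E/h (J/s): lavender spikes = 12/9.4 = 1.28, bramble flowers = 1.9/13 = 0.146, clover heads = 5.9/6.4 = 0.922, shallow corollas = 1.5/7 = 0.214, deep corollas = 6.9/1.3 = 5.31.
Ranked: deep corollas > lavender spikes > clover heads > shallow corollas > bramble flowers.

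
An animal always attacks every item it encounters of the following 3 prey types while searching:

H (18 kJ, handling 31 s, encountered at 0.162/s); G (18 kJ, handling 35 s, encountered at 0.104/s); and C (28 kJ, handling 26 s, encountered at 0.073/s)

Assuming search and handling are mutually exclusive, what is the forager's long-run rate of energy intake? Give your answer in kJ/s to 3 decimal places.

0.591 kJ/s

R = (0.162×18 + 0.104×18 + 0.073×28) / (1 + 0.162×31 + 0.104×35 + 0.073×26) = 6.832/11.56 = 0.591 kJ/s.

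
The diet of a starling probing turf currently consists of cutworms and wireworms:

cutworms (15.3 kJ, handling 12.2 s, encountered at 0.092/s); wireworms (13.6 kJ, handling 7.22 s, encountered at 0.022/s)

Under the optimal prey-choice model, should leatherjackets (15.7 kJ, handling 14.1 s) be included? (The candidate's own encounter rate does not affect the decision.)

Current rate: (0.092×15.3 + 0.022×13.6)/(1 + 0.092×12.2 + 0.022×7.22) = 0.7482 kJ/s.
Profitability of leatherjackets: 15.7/14.1 = 1.113 kJ/s.
Since 1.113 > R, including leatherjackets increases the long-run rate.

Yes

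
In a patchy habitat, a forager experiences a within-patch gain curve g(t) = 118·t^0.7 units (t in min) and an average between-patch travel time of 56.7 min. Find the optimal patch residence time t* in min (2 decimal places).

132.30 min

Maximise g(t)/(T+t): set derivative to zero → g'(t)(T+t) = g(t).
g'(t) = 0.7·118·t^-0.3. Setting 0.7·118·t^-0.3 = 118·t^0.7/(56.7+t) gives 0.7(56.7+t) = t, so 0.30·t = 0.7×56.7.
t* = 0.7×56.7/0.30 = 132.3 min.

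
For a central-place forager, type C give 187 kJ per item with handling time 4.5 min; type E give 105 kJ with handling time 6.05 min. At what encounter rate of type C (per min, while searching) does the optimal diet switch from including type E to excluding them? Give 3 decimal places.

At the threshold, the rate on type C alone equals the profitability of type E: λ·187/(1 + λ·4.5) = 105/6.05 = 17.36.
Rearranging, λ(187 − 17.36×4.5) = 17.36, so λ = 17.36/108.9 = 0.1594 per min.

0.159 per min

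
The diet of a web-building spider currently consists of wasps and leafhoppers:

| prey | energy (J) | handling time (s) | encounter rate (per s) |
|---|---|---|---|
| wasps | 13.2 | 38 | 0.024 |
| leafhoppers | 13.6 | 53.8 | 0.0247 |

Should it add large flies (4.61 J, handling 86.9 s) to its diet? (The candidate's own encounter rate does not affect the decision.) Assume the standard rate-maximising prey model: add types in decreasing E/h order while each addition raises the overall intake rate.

No

Current rate: (0.024×13.2 + 0.0247×13.6)/(1 + 0.024×38 + 0.0247×53.8) = 0.2014 J/s.
large flies: E/h = 4.61/86.9 = 0.05305 J/s.
0.05305 < 0.2014, so adding large flies would lower the average — exclude it.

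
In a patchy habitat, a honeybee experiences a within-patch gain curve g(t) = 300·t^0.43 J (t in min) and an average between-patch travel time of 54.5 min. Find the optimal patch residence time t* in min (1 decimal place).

41.1 min

Optimal t* satisfies g'(t*) = g(t*)/(T + t*).
g'(t) = 0.43·300·t^-0.57. Setting 0.43·300·t^-0.57 = 300·t^0.43/(54.5+t) gives 0.43(54.5+t) = t, so 0.57·t = 0.43×54.5.
t* = 0.43×54.5/0.57 = 41.11 min.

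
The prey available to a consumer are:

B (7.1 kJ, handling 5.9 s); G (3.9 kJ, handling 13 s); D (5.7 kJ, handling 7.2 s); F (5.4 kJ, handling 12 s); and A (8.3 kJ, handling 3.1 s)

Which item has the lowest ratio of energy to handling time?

G

In descending order of E/h:
A: 8.3/3.1 = 2.68 kJ/s
B: 7.1/5.9 = 1.2 kJ/s
D: 5.7/7.2 = 0.792 kJ/s
F: 5.4/12 = 0.45 kJ/s
G: 3.9/13 = 0.3 kJ/s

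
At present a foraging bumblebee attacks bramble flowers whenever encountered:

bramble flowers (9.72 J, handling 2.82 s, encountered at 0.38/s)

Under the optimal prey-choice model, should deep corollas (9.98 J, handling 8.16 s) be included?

No

On bramble flowers alone, R = ΣλE/(1+Σλh) = 3.694/2.072 = 1.783 J/s.
Profitability of deep corollas: 9.98/8.16 = 1.223 J/s.
Since 1.223 < R, time spent handling deep corollas is better spent searching.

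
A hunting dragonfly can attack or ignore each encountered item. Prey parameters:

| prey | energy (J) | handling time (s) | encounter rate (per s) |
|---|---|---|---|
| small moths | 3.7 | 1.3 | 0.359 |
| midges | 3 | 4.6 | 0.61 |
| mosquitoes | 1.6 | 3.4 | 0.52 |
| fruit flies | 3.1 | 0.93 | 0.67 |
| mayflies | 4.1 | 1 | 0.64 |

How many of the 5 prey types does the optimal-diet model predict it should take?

Profitabilities (E/h, J/s): mayflies 4.1, fruit flies 3.33, small moths 2.85, midges 0.652, mosquitoes 0.471. Add prey in this order while the next type's profitability exceeds the intake rate on those already taken.
Rate on top 1: 1.6. fruit flies: 3.33 > 1.6 → include.
Rate on top 2: 2.077. small moths: 2.85 > 2.077 → include.
Rate on top 3: 2.209. midges: 0.652 < 2.209 → exclude; stop.
Optimal diet: mayflies, fruit flies, small moths — 3 of 5 types.

3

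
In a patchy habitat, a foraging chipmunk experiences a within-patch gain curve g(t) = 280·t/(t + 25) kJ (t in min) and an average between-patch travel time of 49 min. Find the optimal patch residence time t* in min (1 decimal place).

Optimal t* satisfies g'(t*) = g(t*)/(T + t*).
g'(t) = 280·25/(t + 25)². Setting 280·25/(t+25)² = 280t/[(t+25)(49+t)] gives 25(49+t) = t(t+25), so t² = 25×49 = 1225.
t* = √1225 = 35 min.

35.0 min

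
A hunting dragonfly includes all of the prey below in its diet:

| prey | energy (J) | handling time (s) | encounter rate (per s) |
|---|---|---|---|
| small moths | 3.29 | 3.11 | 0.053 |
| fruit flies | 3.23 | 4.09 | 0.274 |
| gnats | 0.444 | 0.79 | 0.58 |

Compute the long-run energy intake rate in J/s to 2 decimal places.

0.48 J/s

R = Σλ_iE_i / (1 + Σλ_ih_i)
Numerator: 0.053×3.29 + 0.274×3.23 + 0.58×0.444 = 1.317
Denominator: 1 + 0.053×3.11 + 0.274×4.09 + 0.58×0.79 = 2.744
R = 1.317/2.744 = 0.48 J/s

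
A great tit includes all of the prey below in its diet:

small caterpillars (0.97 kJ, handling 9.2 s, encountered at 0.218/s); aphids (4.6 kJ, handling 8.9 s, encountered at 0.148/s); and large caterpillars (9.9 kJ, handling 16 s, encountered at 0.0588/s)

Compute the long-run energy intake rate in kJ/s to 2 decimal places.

R = Σλ_iE_i / (1 + Σλ_ih_i)
Numerator: 0.218×0.97 + 0.148×4.6 + 0.0588×9.9 = 1.474
Denominator: 1 + 0.218×9.2 + 0.148×8.9 + 0.0588×16 = 5.264
R = 1.474/5.264 = 0.2801 kJ/s

0.28 kJ/s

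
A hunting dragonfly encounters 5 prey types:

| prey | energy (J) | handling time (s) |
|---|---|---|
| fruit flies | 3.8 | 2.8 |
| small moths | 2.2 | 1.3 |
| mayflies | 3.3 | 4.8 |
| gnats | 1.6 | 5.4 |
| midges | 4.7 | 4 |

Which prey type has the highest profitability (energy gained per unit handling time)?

small moths

In descending order of E/h:
small moths: 2.2/1.3 = 1.69 J/s
fruit flies: 3.8/2.8 = 1.36 J/s
midges: 4.7/4 = 1.18 J/s
mayflies: 3.3/4.8 = 0.688 J/s
gnats: 1.6/5.4 = 0.296 J/s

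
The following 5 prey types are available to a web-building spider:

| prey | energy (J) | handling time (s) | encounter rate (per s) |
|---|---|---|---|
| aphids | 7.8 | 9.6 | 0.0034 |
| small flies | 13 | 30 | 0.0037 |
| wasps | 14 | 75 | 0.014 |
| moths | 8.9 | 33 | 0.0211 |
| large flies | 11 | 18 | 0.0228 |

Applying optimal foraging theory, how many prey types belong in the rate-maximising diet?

4

Profitabilities (E/h, J/s): aphids 0.812, large flies 0.611, small flies 0.433, moths 0.27, wasps 0.187. Add prey in this order while the next type's profitability exceeds the intake rate on those already taken.
Rate on top 1: 0.02568. large flies: 0.611 > 0.02568 → include.
Rate on top 2: 0.1922. small flies: 0.433 > 0.1922 → include.
Rate on top 3: 0.2094. moths: 0.27 > 0.2094 → include.
Rate on top 4: 0.2281. wasps: 0.187 < 0.2281 → exclude; stop.
Optimal diet: aphids, large flies, small flies, moths — 4 of 5 types.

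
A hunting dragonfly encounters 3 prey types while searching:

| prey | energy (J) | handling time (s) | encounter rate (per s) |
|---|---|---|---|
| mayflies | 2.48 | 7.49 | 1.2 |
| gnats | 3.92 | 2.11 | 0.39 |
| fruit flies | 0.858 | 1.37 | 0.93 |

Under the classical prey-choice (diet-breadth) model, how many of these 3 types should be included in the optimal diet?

Rank by E/h (J/s): gnats 1.86, fruit flies 0.626, mayflies 0.331. Include each in turn until the next type's E/h falls below the running intake rate.
Rate on top 1: 0.8387. fruit flies: 0.626 < 0.8387 → exclude; stop.
Optimal diet: gnats — 1 of 3 types.

1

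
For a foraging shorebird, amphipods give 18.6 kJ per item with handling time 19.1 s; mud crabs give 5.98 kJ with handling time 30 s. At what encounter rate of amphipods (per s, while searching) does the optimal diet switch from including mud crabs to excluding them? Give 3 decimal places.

0.013 per s

The zero-one rule: include mud crabs iff E₂/h₂ > λE₁/(1+λh₁). Equality gives the switch point.
λE₁h₂ = E₂ + λE₂h₁ ⇒ λ = E₂/(E₁h₂ − E₂h₁) = 5.98/(558 − 114.2) = 0.01348 per s.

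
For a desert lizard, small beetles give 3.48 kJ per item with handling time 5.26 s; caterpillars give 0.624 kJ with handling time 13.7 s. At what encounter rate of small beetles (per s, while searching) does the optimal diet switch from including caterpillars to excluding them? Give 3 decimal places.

0.014 per s

At the threshold, the rate on small beetles alone equals the profitability of caterpillars: λ·3.48/(1 + λ·5.26) = 0.624/13.7 = 0.04555.
Rearranging, λ(3.48 − 0.04555×5.26) = 0.04555, so λ = 0.04555/3.24 = 0.01406 per s.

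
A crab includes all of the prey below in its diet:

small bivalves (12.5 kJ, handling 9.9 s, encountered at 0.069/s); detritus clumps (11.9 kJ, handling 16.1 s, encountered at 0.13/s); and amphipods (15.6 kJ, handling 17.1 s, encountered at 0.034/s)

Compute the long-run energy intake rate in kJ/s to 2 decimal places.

0.67 kJ/s

R = (0.069×12.5 + 0.13×11.9 + 0.034×15.6) / (1 + 0.069×9.9 + 0.13×16.1 + 0.034×17.1) = 2.94/4.358 = 0.6747 kJ/s.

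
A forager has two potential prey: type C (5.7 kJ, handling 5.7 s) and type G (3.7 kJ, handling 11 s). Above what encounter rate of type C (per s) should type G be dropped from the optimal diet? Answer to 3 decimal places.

0.089 per s

The zero-one rule: include type G iff E₂/h₂ > λE₁/(1+λh₁). Equality gives the switch point.
λE₁h₂ = E₂ + λE₂h₁ ⇒ λ = E₂/(E₁h₂ − E₂h₁) = 3.7/(62.7 − 21.09) = 0.08892 per s.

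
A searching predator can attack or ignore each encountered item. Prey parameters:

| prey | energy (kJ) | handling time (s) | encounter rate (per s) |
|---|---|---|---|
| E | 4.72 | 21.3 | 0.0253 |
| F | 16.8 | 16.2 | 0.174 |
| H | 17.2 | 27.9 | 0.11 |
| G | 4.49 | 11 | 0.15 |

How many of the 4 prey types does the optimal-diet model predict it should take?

1

Profitabilities (E/h, kJ/s): F 1.04, H 0.616, G 0.408, E 0.222. Add prey in this order while the next type's profitability exceeds the intake rate on those already taken.
Rate on top 1: 0.7655. H: 0.616 < 0.7655 → exclude; stop.
Optimal diet: F — 1 of 4 types.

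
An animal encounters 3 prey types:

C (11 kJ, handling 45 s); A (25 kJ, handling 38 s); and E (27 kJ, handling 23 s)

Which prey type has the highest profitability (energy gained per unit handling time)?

E

In descending order of E/h:
E: 27/23 = 1.17 kJ/s
A: 25/38 = 0.658 kJ/s
C: 11/45 = 0.244 kJ/s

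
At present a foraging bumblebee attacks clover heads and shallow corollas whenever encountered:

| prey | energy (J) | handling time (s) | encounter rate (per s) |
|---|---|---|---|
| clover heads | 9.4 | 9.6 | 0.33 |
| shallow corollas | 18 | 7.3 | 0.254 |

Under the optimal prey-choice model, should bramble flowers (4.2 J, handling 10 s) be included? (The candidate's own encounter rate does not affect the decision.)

Current rate: (0.33×9.4 + 0.254×18)/(1 + 0.33×9.6 + 0.254×7.3) = 1.274 J/s.
bramble flowers: E/h = 4.2/10 = 0.42 J/s.
Since 0.42 < R, time spent handling bramble flowers is better spent searching.

No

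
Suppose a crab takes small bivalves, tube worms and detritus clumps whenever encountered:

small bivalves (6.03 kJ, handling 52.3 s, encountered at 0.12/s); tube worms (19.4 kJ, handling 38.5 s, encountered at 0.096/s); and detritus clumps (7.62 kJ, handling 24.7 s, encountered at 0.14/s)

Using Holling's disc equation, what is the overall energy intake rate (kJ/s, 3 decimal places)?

0.253 kJ/s

R = Σλ_iE_i / (1 + Σλ_ih_i)
Numerator: 0.12×6.03 + 0.096×19.4 + 0.14×7.62 = 3.653
Denominator: 1 + 0.12×52.3 + 0.096×38.5 + 0.14×24.7 = 14.43
R = 3.653/14.43 = 0.2531 kJ/s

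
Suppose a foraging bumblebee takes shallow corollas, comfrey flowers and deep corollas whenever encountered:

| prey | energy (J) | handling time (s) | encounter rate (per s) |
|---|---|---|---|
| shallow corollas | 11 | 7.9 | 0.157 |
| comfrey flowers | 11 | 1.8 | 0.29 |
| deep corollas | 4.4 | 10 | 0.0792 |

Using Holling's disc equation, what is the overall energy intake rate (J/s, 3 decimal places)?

1.481 J/s

R = (0.157×11 + 0.29×11 + 0.0792×4.4) / (1 + 0.157×7.9 + 0.29×1.8 + 0.0792×10) = 5.265/3.554 = 1.481 J/s.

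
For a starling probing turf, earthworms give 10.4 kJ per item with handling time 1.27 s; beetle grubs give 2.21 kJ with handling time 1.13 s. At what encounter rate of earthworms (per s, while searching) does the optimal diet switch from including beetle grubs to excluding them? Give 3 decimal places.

0.247 per s

The zero-one rule: include beetle grubs iff E₂/h₂ > λE₁/(1+λh₁). Equality gives the switch point.
λE₁h₂ = E₂ + λE₂h₁ ⇒ λ = E₂/(E₁h₂ − E₂h₁) = 2.21/(11.75 − 2.807) = 0.2471 per s.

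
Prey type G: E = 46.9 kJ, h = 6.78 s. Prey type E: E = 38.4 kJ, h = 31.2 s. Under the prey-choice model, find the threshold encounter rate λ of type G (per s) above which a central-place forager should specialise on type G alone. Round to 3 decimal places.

The zero-one rule: include type E iff E₂/h₂ > λE₁/(1+λh₁). Equality gives the switch point.
λE₁h₂ = E₂ + λE₂h₁ ⇒ λ = E₂/(E₁h₂ − E₂h₁) = 38.4/(1463 − 260.4) = 0.03192 per s.

0.032 per s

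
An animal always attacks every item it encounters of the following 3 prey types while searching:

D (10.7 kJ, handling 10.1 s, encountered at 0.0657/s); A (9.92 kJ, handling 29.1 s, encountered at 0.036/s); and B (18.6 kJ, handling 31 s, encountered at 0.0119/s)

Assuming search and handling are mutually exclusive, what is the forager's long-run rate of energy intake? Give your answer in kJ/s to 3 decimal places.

Energy encountered per unit search time: 0.0657×10.7 + 0.036×9.92 + 0.0119×18.6 = 1.281 kJ/s.
Handling time per unit search time: 0.0657×10.1 + 0.036×29.1 + 0.0119×31 = 2.08.
Rate = 1.281/(1 + 2.08) = 0.416 kJ/s.

0.416 kJ/s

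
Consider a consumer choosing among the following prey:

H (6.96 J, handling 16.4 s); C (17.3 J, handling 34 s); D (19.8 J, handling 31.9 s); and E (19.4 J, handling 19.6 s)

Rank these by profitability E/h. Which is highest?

Profitability E/h (J/s): H = 6.96/16.4 = 0.424, C = 17.3/34 = 0.509, D = 19.8/31.9 = 0.621, E = 19.4/19.6 = 0.99.
Ranked: E > D > C > H.

E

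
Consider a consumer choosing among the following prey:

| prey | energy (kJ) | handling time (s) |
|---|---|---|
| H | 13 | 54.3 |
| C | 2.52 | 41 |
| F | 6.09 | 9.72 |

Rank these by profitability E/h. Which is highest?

Profitability E/h (kJ/s): H = 13/54.3 = 0.239, C = 2.52/41 = 0.0615, F = 6.09/9.72 = 0.627.
Ranked: F > H > C.

F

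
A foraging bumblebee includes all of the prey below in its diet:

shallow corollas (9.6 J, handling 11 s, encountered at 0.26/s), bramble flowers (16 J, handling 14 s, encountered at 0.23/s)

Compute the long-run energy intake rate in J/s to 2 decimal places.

R = (0.26×9.6 + 0.23×16) / (1 + 0.26×11 + 0.23×14) = 6.176/7.08 = 0.8723 J/s.

0.87 J/s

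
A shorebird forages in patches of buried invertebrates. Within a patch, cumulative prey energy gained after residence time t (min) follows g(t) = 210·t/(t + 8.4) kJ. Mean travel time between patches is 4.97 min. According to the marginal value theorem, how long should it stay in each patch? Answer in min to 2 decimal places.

Optimal t* satisfies g'(t*) = g(t*)/(T + t*).
g'(t) = 210·8.4/(t + 8.4)². Setting 210·8.4/(t+8.4)² = 210t/[(t+8.4)(4.97+t)] gives 8.4(4.97+t) = t(t+8.4), so t² = 8.4×4.97 = 41.75.
t* = √41.75 = 6.461 min.

6.46 min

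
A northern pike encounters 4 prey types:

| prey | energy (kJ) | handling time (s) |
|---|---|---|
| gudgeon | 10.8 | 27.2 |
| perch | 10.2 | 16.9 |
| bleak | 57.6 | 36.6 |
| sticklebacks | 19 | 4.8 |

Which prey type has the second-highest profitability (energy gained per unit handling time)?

bleak

In descending order of E/h:
sticklebacks: 19/4.8 = 3.96 kJ/s
bleak: 57.6/36.6 = 1.57 kJ/s
perch: 10.2/16.9 = 0.604 kJ/s
gudgeon: 10.8/27.2 = 0.397 kJ/s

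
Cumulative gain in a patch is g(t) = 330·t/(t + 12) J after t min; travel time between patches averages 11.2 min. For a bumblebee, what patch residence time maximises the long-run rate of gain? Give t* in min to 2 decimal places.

Maximise g(t)/(T+t): set derivative to zero → g'(t)(T+t) = g(t).
g'(t) = 330·12/(t + 12)². Setting 330·12/(t+12)² = 330t/[(t+12)(11.2+t)] gives 12(11.2+t) = t(t+12), so t² = 12×11.2 = 134.4.
t* = √134.4 = 11.59 min.

11.59 min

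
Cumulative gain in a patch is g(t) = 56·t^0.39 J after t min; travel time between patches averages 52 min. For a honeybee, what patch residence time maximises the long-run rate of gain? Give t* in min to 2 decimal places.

By the marginal value theorem, leave when the instantaneous gain rate g'(t) equals the habitat-wide average g(t)/(T + t).
g'(t) = 0.39·56·t^-0.61. Setting 0.39·56·t^-0.61 = 56·t^0.39/(52+t) gives 0.39(52+t) = t, so 0.61·t = 0.39×52.
t* = 0.39×52/0.61 = 33.25 min.

33.25 min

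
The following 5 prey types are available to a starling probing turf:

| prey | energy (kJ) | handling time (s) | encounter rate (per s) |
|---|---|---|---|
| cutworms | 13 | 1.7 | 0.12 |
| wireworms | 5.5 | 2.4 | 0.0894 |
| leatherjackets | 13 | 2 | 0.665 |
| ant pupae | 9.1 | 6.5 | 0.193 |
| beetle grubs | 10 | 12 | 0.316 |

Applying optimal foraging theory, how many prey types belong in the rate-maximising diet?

E/h in descending order: cutworms 7.65, leatherjackets 6.5, wireworms 2.29, ant pupae 1.4, beetle grubs 0.833 kJ/s. The optimal diet is the largest prefix of this list for which every included type satisfies E_i/h_i > R on the types above it.
Rate on top 1: 1.296. leatherjackets: 6.5 > 1.296 → include.
Rate on top 2: 4.027. wireworms: 2.29 < 4.027 → exclude; stop.
Optimal diet: cutworms, leatherjackets — 2 of 5 types.

2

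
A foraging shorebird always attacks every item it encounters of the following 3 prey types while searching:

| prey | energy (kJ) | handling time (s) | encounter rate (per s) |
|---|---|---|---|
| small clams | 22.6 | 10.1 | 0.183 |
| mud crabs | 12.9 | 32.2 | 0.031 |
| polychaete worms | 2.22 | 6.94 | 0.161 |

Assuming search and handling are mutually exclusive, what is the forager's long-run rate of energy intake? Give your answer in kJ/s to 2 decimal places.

Energy encountered per unit search time: 0.183×22.6 + 0.031×12.9 + 0.161×2.22 = 4.893 kJ/s.
Handling time per unit search time: 0.183×10.1 + 0.031×32.2 + 0.161×6.94 = 3.964.
Rate = 4.893/(1 + 3.964) = 0.9858 kJ/s.

0.99 kJ/s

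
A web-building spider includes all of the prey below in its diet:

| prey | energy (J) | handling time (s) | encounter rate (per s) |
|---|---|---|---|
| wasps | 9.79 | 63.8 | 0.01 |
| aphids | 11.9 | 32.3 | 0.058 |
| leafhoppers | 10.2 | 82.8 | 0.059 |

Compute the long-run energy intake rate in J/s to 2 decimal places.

R = (0.01×9.79 + 0.058×11.9 + 0.059×10.2) / (1 + 0.01×63.8 + 0.058×32.3 + 0.059×82.8) = 1.39/8.397 = 0.1655 J/s.

0.17 J/s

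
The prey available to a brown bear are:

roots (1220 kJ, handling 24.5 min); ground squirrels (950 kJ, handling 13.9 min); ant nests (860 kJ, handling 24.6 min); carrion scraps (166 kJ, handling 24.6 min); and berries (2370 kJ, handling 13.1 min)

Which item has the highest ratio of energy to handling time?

Profitability E/h (kJ/min): roots = 1220/24.5 = 49.8, ground squirrels = 950/13.9 = 68.3, ant nests = 860/24.6 = 35, carrion scraps = 166/24.6 = 6.75, berries = 2370/13.1 = 181.
Ranked: berries > ground squirrels > roots > ant nests > carrion scraps.

berries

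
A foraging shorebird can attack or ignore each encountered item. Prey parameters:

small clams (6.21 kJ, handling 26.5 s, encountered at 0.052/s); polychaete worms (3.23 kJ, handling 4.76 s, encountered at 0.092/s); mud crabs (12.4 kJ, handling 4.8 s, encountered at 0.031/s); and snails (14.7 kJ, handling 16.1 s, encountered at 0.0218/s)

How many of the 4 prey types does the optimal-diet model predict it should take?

3

Profitabilities (E/h, kJ/s): mud crabs 2.58, snails 0.913, polychaete worms 0.679, small clams 0.234. Add prey in this order while the next type's profitability exceeds the intake rate on those already taken.
Rate on top 1: 0.3346. snails: 0.913 > 0.3346 → include.
Rate on top 2: 0.47. polychaete worms: 0.679 > 0.47 → include.
Rate on top 3: 0.5171. small clams: 0.234 < 0.5171 → exclude; stop.
Optimal diet: mud crabs, snails, polychaete worms — 3 of 4 types.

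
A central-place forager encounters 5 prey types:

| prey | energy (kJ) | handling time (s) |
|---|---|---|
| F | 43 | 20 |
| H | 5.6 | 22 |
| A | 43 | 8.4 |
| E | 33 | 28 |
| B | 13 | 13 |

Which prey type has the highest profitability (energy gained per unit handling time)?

Profitability E/h (kJ/s): F = 43/20 = 2.15, H = 5.6/22 = 0.255, A = 43/8.4 = 5.12, E = 33/28 = 1.18, B = 13/13 = 1.
Ranked: A > F > E > B > H.

A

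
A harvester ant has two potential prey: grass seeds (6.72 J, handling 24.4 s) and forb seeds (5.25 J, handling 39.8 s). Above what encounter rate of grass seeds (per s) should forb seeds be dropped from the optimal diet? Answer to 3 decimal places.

The zero-one rule: include forb seeds iff E₂/h₂ > λE₁/(1+λh₁). Equality gives the switch point.
λE₁h₂ = E₂ + λE₂h₁ ⇒ λ = E₂/(E₁h₂ − E₂h₁) = 5.25/(267.5 − 128.1) = 0.03767 per s.

0.038 per s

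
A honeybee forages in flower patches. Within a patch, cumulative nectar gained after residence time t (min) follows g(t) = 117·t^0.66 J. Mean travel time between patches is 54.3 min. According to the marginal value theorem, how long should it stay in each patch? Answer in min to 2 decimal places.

By the marginal value theorem, leave when the instantaneous gain rate g'(t) equals the habitat-wide average g(t)/(T + t).
g'(t) = 0.66·117·t^-0.34. Setting 0.66·117·t^-0.34 = 117·t^0.66/(54.3+t) gives 0.66(54.3+t) = t, so 0.34·t = 0.66×54.3.
t* = 0.66×54.3/0.34 = 105.4 min.

105.41 min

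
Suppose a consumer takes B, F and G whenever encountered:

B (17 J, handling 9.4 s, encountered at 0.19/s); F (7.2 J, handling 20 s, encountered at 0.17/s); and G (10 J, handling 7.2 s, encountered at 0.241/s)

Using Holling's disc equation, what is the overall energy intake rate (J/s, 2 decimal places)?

Energy encountered per unit search time: 0.19×17 + 0.17×7.2 + 0.241×10 = 6.864 J/s.
Handling time per unit search time: 0.19×9.4 + 0.17×20 + 0.241×7.2 = 6.921.
Rate = 6.864/(1 + 6.921) = 0.8665 J/s.

0.87 J/s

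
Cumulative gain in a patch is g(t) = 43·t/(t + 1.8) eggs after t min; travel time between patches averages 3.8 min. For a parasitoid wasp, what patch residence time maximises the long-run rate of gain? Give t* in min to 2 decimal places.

By the marginal value theorem, leave when the instantaneous gain rate g'(t) equals the habitat-wide average g(t)/(T + t).
g'(t) = 43·1.8/(t + 1.8)². Setting 43·1.8/(t+1.8)² = 43t/[(t+1.8)(3.8+t)] gives 1.8(3.8+t) = t(t+1.8), so t² = 1.8×3.8 = 6.84.
t* = √6.84 = 2.615 min.

2.62 min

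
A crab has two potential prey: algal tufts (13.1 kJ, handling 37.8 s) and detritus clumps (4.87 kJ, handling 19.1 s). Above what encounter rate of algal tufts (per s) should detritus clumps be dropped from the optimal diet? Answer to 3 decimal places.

The zero-one rule: include detritus clumps iff E₂/h₂ > λE₁/(1+λh₁). Equality gives the switch point.
λE₁h₂ = E₂ + λE₂h₁ ⇒ λ = E₂/(E₁h₂ − E₂h₁) = 4.87/(250.2 − 184.1) = 0.07365 per s.

0.074 per s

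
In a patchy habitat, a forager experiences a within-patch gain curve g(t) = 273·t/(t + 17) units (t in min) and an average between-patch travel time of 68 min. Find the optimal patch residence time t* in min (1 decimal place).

34.0 min

Maximise g(t)/(T+t): set derivative to zero → g'(t)(T+t) = g(t).
g'(t) = 273·17/(t + 17)². Setting 273·17/(t+17)² = 273t/[(t+17)(68+t)] gives 17(68+t) = t(t+17), so t² = 17×68 = 1156.
t* = √1156 = 34 min.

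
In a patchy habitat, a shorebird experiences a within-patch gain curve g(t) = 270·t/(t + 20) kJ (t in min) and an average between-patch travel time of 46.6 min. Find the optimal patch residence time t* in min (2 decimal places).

Maximise g(t)/(T+t): set derivative to zero → g'(t)(T+t) = g(t).
g'(t) = 270·20/(t + 20)². Setting 270·20/(t+20)² = 270t/[(t+20)(46.6+t)] gives 20(46.6+t) = t(t+20), so t² = 20×46.6 = 932.
t* = √932 = 30.53 min.

30.53 min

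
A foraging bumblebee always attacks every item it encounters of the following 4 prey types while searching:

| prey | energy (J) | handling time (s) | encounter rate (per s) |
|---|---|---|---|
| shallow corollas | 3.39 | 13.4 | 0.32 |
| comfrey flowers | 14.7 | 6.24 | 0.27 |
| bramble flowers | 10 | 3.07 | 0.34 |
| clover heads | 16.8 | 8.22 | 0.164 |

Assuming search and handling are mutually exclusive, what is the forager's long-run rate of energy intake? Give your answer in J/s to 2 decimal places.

1.20 J/s

Energy encountered per unit search time: 0.32×3.39 + 0.27×14.7 + 0.34×10 + 0.164×16.8 = 11.21 J/s.
Handling time per unit search time: 0.32×13.4 + 0.27×6.24 + 0.34×3.07 + 0.164×8.22 = 8.365.
Rate = 11.21/(1 + 8.365) = 1.197 J/s.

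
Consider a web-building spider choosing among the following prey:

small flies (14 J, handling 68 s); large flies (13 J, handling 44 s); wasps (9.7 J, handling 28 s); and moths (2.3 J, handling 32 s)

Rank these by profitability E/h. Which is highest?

In descending order of E/h:
wasps: 9.7/28 = 0.346 J/s
large flies: 13/44 = 0.295 J/s
small flies: 14/68 = 0.206 J/s
moths: 2.3/32 = 0.0719 J/s

wasps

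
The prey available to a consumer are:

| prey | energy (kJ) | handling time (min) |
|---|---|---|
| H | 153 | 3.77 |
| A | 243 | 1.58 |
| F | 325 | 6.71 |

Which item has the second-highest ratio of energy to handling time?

F

Profitability E/h (kJ/min): H = 153/3.77 = 40.6, A = 243/1.58 = 154, F = 325/6.71 = 48.4.
Ranked: A > F > H.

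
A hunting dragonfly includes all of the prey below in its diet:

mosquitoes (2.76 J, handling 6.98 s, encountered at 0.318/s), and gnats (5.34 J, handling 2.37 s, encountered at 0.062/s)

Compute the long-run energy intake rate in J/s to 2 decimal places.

0.36 J/s

R = (0.318×2.76 + 0.062×5.34) / (1 + 0.318×6.98 + 0.062×2.37) = 1.209/3.367 = 0.359 J/s.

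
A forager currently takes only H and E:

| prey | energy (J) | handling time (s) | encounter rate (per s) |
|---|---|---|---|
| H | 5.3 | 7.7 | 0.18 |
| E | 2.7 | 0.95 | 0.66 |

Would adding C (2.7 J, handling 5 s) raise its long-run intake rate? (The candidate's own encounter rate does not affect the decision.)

No

Intake rate on the current diet: R = (0.18×5.3 + 0.66×2.7) / (1 + 0.18×7.7 + 0.66×0.95) = 2.736/3.013 = 0.9081 J/s.
Profitability of C: 2.7/5 = 0.54 J/s.
0.54 < 0.9081, so adding C would lower the average — exclude it.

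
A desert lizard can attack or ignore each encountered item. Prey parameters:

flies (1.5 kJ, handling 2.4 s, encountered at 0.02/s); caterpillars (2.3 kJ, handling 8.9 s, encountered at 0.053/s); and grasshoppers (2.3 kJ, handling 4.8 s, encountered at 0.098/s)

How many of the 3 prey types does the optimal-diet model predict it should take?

E/h in descending order: flies 0.625, grasshoppers 0.479, caterpillars 0.258 kJ/s. The optimal diet is the largest prefix of this list for which every included type satisfies E_i/h_i > R on the types above it.
Rate on top 1: 0.02863. grasshoppers: 0.479 > 0.02863 → include.
Rate on top 2: 0.1682. caterpillars: 0.258 > 0.1682 → include.
Optimal diet: flies, grasshoppers, caterpillars — 3 of 3 types.

3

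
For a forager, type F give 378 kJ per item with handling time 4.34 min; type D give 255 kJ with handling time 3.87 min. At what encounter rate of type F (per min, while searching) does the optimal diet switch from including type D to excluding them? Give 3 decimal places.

At the threshold, the rate on type F alone equals the profitability of type D: λ·378/(1 + λ·4.34) = 255/3.87 = 65.89.
Rearranging, λ(378 − 65.89×4.34) = 65.89, so λ = 65.89/92.03 = 0.716 per min.

0.716 per min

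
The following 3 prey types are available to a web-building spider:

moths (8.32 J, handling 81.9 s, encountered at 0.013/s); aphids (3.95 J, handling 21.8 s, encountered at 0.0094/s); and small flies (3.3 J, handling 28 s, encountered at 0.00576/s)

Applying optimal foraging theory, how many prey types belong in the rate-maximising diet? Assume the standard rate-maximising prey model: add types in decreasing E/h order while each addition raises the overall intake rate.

E/h in descending order: aphids 0.181, small flies 0.118, moths 0.102 J/s. The optimal diet is the largest prefix of this list for which every included type satisfies E_i/h_i > R on the types above it.
Rate on top 1: 0.03082. small flies: 0.118 > 0.03082 → include.
Rate on top 2: 0.04109. moths: 0.102 > 0.04109 → include.
Optimal diet: aphids, small flies, moths — 3 of 3 types.

3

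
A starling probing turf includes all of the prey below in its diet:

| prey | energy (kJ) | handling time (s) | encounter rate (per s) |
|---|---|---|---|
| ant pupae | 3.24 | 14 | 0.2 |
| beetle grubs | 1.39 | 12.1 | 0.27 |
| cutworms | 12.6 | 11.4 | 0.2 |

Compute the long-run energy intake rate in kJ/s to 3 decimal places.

Energy encountered per unit search time: 0.2×3.24 + 0.27×1.39 + 0.2×12.6 = 3.543 kJ/s.
Handling time per unit search time: 0.2×14 + 0.27×12.1 + 0.2×11.4 = 8.347.
Rate = 3.543/(1 + 8.347) = 0.3791 kJ/s.

0.379 kJ/s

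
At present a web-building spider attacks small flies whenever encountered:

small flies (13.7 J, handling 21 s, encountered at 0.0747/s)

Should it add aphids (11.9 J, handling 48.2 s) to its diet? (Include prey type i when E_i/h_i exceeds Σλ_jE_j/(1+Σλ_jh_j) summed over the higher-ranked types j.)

Current rate: (0.0747×13.7)/(1 + 0.0747×21) = 0.3984 J/s.
Profitability of aphids: 11.9/48.2 = 0.2469 J/s.
Since 0.2469 < R, time spent handling aphids is better spent searching.

No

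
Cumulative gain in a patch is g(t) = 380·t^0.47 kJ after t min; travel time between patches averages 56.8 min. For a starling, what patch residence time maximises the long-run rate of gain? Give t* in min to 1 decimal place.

By the marginal value theorem, leave when the instantaneous gain rate g'(t) equals the habitat-wide average g(t)/(T + t).
g'(t) = 0.47·380·t^-0.53. Setting 0.47·380·t^-0.53 = 380·t^0.47/(56.8+t) gives 0.47(56.8+t) = t, so 0.53·t = 0.47×56.8.
t* = 0.47×56.8/0.53 = 50.37 min.

50.4 min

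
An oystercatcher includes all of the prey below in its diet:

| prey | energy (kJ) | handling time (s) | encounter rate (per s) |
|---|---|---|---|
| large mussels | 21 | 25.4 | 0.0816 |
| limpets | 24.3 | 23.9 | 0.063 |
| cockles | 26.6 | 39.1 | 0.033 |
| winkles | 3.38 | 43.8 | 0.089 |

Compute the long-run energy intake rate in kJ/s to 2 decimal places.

R = (0.0816×21 + 0.063×24.3 + 0.033×26.6 + 0.089×3.38) / (1 + 0.0816×25.4 + 0.063×23.9 + 0.033×39.1 + 0.089×43.8) = 4.423/9.767 = 0.4529 kJ/s.

0.45 kJ/s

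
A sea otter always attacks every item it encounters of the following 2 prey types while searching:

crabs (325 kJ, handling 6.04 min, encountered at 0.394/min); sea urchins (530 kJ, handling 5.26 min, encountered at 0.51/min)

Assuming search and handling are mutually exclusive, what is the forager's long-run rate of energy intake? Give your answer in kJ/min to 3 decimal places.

R = (0.394×325 + 0.51×530) / (1 + 0.394×6.04 + 0.51×5.26) = 398.4/6.062 = 65.71 kJ/min.

65.709 kJ/min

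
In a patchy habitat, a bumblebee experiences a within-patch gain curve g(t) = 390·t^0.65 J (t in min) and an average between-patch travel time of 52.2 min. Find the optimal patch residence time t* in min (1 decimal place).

96.9 min

Optimal t* satisfies g'(t*) = g(t*)/(T + t*).
g'(t) = 0.65·390·t^-0.35. Setting 0.65·390·t^-0.35 = 390·t^0.65/(52.2+t) gives 0.65(52.2+t) = t, so 0.35·t = 0.65×52.2.
t* = 0.65×52.2/0.35 = 96.94 min.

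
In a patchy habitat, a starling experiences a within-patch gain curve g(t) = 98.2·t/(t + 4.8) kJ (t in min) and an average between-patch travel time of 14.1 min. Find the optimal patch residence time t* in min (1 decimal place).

Maximise g(t)/(T+t): set derivative to zero → g'(t)(T+t) = g(t).
g'(t) = 98.2·4.8/(t + 4.8)². Setting 98.2·4.8/(t+4.8)² = 98.2t/[(t+4.8)(14.1+t)] gives 4.8(14.1+t) = t(t+4.8), so t² = 4.8×14.1 = 67.68.
t* = √67.68 = 8.227 min.

8.2 min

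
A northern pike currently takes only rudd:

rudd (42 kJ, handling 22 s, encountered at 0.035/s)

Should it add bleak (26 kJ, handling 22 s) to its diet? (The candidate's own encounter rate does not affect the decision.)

Yes

Intake rate on the current diet: R = (0.035×42) / (1 + 0.035×22) = 1.47/1.77 = 0.8305 kJ/s.
bleak: E/h = 26/22 = 1.182 kJ/s.
1.182 > 0.8305, so adding bleak raises the average — include it.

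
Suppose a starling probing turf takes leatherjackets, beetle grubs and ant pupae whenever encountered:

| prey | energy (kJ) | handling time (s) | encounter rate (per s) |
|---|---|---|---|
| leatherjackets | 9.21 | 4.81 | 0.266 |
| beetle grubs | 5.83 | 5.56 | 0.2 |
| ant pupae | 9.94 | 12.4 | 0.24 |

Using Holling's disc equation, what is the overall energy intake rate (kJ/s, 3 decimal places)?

Energy encountered per unit search time: 0.266×9.21 + 0.2×5.83 + 0.24×9.94 = 6.001 kJ/s.
Handling time per unit search time: 0.266×4.81 + 0.2×5.56 + 0.24×12.4 = 5.367.
Rate = 6.001/(1 + 5.367) = 0.9425 kJ/s.

0.943 kJ/s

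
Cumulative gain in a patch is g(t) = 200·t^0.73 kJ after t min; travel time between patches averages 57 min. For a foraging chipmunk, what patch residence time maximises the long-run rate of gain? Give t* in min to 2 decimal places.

154.11 min

Maximise g(t)/(T+t): set derivative to zero → g'(t)(T+t) = g(t).
g'(t) = 0.73·200·t^-0.27. Setting 0.73·200·t^-0.27 = 200·t^0.73/(57+t) gives 0.73(57+t) = t, so 0.27·t = 0.73×57.
t* = 0.73×57/0.27 = 154.1 min.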